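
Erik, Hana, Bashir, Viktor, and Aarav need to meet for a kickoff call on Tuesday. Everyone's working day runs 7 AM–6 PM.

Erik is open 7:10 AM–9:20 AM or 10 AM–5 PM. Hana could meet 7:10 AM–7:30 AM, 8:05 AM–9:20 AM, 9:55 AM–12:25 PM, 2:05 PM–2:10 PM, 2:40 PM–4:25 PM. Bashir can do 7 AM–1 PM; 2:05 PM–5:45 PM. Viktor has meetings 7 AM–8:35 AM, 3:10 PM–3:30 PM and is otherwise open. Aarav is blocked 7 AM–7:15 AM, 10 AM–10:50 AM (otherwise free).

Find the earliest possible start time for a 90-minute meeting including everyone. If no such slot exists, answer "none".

Erik free: 07:10-09:20, 10:00-17:00.
Hana free: 07:10-07:30, 08:05-09:20, 09:55-12:25, 14:05-14:10, 14:40-16:25.
Bashir free: 07:00-13:00, 14:05-17:45.
Viktor free: 08:35-15:10, 15:30-18:00 (invert busy blocks within the working day).
Aarav free: 07:15-10:00, 10:50-18:00 (invert busy blocks within the working day).
Erik ∩ Hana: 07:10-07:30, 08:05-09:20, 10:00-12:25, 14:05-14:10, 14:40-16:25.
Erik ∩ Hana ∩ Bashir: 07:10-07:30, 08:05-09:20, 10:00-12:25, 14:05-14:10, 14:40-16:25.
Erik ∩ Hana ∩ Bashir ∩ Viktor: 08:35-09:20, 10:00-12:25, 14:05-14:10, 14:40-15:10, 15:30-16:25.
Erik ∩ Hana ∩ Bashir ∩ Viktor ∩ Aarav: 08:35-09:20, 10:50-12:25, 14:05-14:10, 14:40-15:10, 15:30-16:25.
Those are the intersection windows.
The first common window of at least 90 minutes is 10:50-12:25, so the earliest start is 10:50.

10:50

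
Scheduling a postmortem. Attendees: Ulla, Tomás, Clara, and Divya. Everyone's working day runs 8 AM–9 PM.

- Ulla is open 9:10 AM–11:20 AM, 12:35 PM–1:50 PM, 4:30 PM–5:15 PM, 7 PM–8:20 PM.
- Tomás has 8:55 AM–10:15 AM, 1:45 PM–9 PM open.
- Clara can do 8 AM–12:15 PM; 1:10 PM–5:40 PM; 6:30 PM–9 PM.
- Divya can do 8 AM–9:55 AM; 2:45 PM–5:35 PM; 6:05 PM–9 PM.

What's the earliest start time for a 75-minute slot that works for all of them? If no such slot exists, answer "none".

Ulla ∩ Tomás: 09:10-10:15, 13:45-13:50, 16:30-17:15, 19:00-20:20.
Ulla ∩ Tomás ∩ Clara: 09:10-10:15, 13:45-13:50, 16:30-17:15, 19:00-20:20.
Ulla ∩ Tomás ∩ Clara ∩ Divya: 09:10-09:55, 16:30-17:15, 19:00-20:20.
Those are the intersection windows.
The first common window of at least 75 minutes is 19:00-20:20, so the earliest start is 19:00.

19:00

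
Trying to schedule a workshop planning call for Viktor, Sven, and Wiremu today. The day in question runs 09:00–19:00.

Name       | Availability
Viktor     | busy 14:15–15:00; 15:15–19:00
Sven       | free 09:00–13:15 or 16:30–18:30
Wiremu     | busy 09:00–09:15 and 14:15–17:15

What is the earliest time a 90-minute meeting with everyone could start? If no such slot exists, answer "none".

09:15

Viktor free: 09:00-14:15, 15:00-15:15 (invert busy blocks within the working day).
Sven free: 09:00-13:15, 16:30-18:30.
Wiremu free: 09:15-14:15, 17:15-19:00 (invert busy blocks within the working day).
Viktor ∩ Sven: 09:00-13:15.
Viktor ∩ Sven ∩ Wiremu: 09:15-13:15.
Those are the intersection windows.
The first common window of at least 90 minutes is 09:15-13:15, so the earliest start is 09:15.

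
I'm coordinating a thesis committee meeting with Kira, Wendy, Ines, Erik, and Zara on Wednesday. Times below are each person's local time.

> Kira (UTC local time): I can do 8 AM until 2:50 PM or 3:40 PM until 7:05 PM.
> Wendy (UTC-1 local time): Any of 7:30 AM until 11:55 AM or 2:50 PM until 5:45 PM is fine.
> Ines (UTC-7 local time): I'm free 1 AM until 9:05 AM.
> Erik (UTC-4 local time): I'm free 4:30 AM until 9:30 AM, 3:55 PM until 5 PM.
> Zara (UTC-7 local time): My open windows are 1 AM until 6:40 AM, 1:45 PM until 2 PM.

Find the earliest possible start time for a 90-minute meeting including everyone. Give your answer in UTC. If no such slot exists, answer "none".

Kira in UTC: 08:00-14:50, 15:40-19:05.
Wendy in UTC: 08:30-12:55, 15:50-18:45 (add 1h to convert from UTC-1).
Ines in UTC: 08:00-16:05 (add 7h to convert from UTC-7).
Erik in UTC: 08:30-13:30, 19:55-21:00 (add 4h to convert from UTC-4).
Zara in UTC: 08:00-13:40, 20:45-21:00 (add 7h to convert from UTC-7).
Kira ∩ Wendy: 08:30-12:55, 15:50-18:45.
Kira ∩ Wendy ∩ Ines: 08:30-12:55, 15:50-16:05.
Kira ∩ Wendy ∩ Ines ∩ Erik: 08:30-12:55.
Kira ∩ Wendy ∩ Ines ∩ Erik ∩ Zara: 08:30-12:55.
So the common availability across everyone is 08:30-12:55.
The first common window of at least 90 minutes is 08:30-12:55, so the earliest start is 08:30.

08:30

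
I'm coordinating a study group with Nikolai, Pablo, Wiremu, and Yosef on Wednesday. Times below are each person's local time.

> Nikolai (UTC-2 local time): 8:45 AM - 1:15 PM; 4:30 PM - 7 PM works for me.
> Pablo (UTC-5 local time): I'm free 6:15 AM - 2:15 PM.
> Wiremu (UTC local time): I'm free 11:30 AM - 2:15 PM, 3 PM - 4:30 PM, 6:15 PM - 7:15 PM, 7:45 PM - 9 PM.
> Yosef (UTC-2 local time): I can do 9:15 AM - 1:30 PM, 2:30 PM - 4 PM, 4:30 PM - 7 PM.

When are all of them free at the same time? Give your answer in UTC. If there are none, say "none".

11:30-14:15, 15:00-15:15, 18:30-19:15

Nikolai in UTC: 10:45-15:15, 18:30-21:00 (add 2h to convert from UTC-2).
Pablo in UTC: 11:15-19:15 (add 5h to convert from UTC-5).
Wiremu in UTC: 11:30-14:15, 15:00-16:30, 18:15-19:15, 19:45-21:00.
Yosef in UTC: 11:15-15:30, 16:30-18:00, 18:30-21:00 (add 2h to convert from UTC-2).
Nikolai ∩ Pablo: 11:15-15:15, 18:30-19:15.
Nikolai ∩ Pablo ∩ Wiremu: 11:30-14:15, 15:00-15:15, 18:30-19:15.
Nikolai ∩ Pablo ∩ Wiremu ∩ Yosef: 11:30-14:15, 15:00-15:15, 18:30-19:15.
So the common availability across everyone is 11:30-14:15, 15:00-15:15, 18:30-19:15.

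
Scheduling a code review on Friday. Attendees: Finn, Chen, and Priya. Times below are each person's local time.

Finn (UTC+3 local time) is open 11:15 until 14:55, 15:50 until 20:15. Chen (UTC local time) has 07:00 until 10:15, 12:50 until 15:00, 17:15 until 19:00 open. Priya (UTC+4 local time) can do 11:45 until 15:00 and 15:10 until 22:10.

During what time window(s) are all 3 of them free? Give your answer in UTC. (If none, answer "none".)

Finn in UTC: 08:15-11:55, 12:50-17:15 (subtract 3h to convert from UTC+3).
Chen in UTC: 07:00-10:15, 12:50-15:00, 17:15-19:00.
Priya in UTC: 07:45-11:00, 11:10-18:10 (subtract 4h to convert from UTC+4).
Finn ∩ Chen: 08:15-10:15, 12:50-15:00.
Finn ∩ Chen ∩ Priya: 08:15-10:15, 12:50-15:00.
Those are the intersection windows.

08:15-10:15, 12:50-15:00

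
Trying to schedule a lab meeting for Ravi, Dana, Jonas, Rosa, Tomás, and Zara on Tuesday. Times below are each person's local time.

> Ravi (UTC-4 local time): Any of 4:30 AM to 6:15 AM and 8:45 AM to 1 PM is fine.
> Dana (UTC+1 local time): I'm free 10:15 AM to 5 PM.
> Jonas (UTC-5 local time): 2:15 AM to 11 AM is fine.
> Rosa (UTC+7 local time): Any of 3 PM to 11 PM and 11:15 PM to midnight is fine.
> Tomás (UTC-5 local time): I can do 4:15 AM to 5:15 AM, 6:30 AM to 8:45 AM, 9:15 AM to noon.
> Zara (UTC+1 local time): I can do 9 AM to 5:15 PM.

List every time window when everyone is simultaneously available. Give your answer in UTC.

09:15-10:15, 12:45-13:45, 14:15-16:00

Ravi in UTC: 08:30-10:15, 12:45-17:00 (add 4h to convert from UTC-4).
Dana in UTC: 09:15-16:00 (subtract 1h to convert from UTC+1).
Jonas in UTC: 07:15-16:00 (add 5h to convert from UTC-5).
Rosa in UTC: 08:00-16:00, 16:15-17:00 (subtract 7h to convert from UTC+7).
Tomás in UTC: 09:15-10:15, 11:30-13:45, 14:15-17:00 (add 5h to convert from UTC-5).
Zara in UTC: 08:00-16:15 (subtract 1h to convert from UTC+1).
Ravi ∩ Dana: 09:15-10:15, 12:45-16:00.
Ravi ∩ Dana ∩ Jonas: 09:15-10:15, 12:45-16:00.
Ravi ∩ Dana ∩ Jonas ∩ Rosa: 09:15-10:15, 12:45-16:00.
Ravi ∩ Dana ∩ Jonas ∩ Rosa ∩ Tomás: 09:15-10:15, 12:45-13:45, 14:15-16:00.
Ravi ∩ Dana ∩ Jonas ∩ Rosa ∩ Tomás ∩ Zara: 09:15-10:15, 12:45-13:45, 14:15-16:00.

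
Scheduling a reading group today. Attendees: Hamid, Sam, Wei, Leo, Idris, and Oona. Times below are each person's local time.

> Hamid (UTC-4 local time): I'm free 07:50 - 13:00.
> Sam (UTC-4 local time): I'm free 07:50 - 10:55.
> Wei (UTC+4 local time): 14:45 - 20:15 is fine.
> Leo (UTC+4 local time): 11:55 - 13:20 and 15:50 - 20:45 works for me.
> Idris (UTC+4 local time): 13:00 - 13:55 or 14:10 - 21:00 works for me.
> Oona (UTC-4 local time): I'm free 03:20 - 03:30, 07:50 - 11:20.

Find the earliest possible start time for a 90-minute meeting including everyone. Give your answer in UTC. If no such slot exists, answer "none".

11:50

Hamid in UTC: 11:50-17:00 (add 4h to convert from UTC-4).
Sam in UTC: 11:50-14:55 (add 4h to convert from UTC-4).
Wei in UTC: 10:45-16:15 (subtract 4h to convert from UTC+4).
Leo in UTC: 07:55-09:20, 11:50-16:45 (subtract 4h to convert from UTC+4).
Idris in UTC: 09:00-09:55, 10:10-17:00 (subtract 4h to convert from UTC+4).
Oona in UTC: 07:20-07:30, 11:50-15:20 (add 4h to convert from UTC-4).
Hamid ∩ Sam: 11:50-14:55.
Hamid ∩ Sam ∩ Wei: 11:50-14:55.
Hamid ∩ Sam ∩ Wei ∩ Leo: 11:50-14:55.
Hamid ∩ Sam ∩ Wei ∩ Leo ∩ Idris: 11:50-14:55.
Hamid ∩ Sam ∩ Wei ∩ Leo ∩ Idris ∩ Oona: 11:50-14:55.
The first common window of at least 90 minutes is 11:50-14:55, so the earliest start is 11:50.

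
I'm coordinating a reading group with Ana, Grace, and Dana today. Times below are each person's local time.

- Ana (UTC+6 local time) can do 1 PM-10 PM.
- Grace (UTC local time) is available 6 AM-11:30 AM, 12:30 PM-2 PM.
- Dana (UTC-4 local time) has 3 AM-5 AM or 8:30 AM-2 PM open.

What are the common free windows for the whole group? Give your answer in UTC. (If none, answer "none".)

Ana in UTC: 07:00-16:00 (subtract 6h to convert from UTC+6).
Grace in UTC: 06:00-11:30, 12:30-14:00.
Dana in UTC: 07:00-09:00, 12:30-18:00 (add 4h to convert from UTC-4).
Ana ∩ Grace: 07:00-11:30, 12:30-14:00.
Ana ∩ Grace ∩ Dana: 07:00-09:00, 12:30-14:00.

07:00-09:00, 12:30-14:00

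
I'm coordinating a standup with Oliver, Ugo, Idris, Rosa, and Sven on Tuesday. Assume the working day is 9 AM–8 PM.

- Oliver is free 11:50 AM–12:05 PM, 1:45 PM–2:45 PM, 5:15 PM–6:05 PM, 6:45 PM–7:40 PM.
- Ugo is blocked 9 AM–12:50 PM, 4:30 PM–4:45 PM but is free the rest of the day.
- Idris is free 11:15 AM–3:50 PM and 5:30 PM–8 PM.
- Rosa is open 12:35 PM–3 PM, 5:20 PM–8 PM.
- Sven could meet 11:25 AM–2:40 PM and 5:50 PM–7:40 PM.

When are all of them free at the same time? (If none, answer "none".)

13:45-14:40, 17:50-18:05, 18:45-19:40

Oliver free: 11:50-12:05, 13:45-14:45, 17:15-18:05, 18:45-19:40.
Ugo free: 12:50-16:30, 16:45-20:00 (invert busy blocks within the working day).
Idris free: 11:15-15:50, 17:30-20:00.
Rosa free: 12:35-15:00, 17:20-20:00.
Sven free: 11:25-14:40, 17:50-19:40.
Oliver ∩ Ugo: 13:45-14:45, 17:15-18:05, 18:45-19:40.
Oliver ∩ Ugo ∩ Idris: 13:45-14:45, 17:30-18:05, 18:45-19:40.
Oliver ∩ Ugo ∩ Idris ∩ Rosa: 13:45-14:45, 17:30-18:05, 18:45-19:40.
Oliver ∩ Ugo ∩ Idris ∩ Rosa ∩ Sven: 13:45-14:40, 17:50-18:05, 18:45-19:40.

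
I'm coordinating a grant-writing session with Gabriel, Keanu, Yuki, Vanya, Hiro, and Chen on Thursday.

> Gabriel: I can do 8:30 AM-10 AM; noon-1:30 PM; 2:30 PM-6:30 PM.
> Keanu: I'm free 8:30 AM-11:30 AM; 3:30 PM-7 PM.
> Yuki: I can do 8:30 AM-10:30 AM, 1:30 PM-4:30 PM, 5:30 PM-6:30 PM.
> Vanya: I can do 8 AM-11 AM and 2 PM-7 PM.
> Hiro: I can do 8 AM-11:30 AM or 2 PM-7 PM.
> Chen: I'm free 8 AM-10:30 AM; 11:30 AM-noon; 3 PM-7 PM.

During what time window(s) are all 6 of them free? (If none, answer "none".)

08:30-10:00, 15:30-16:30, 17:30-18:30

Gabriel ∩ Keanu: 08:30-10:00, 15:30-18:30.
Gabriel ∩ Keanu ∩ Yuki: 08:30-10:00, 15:30-16:30, 17:30-18:30.
Gabriel ∩ Keanu ∩ Yuki ∩ Vanya: 08:30-10:00, 15:30-16:30, 17:30-18:30.
Gabriel ∩ Keanu ∩ Yuki ∩ Vanya ∩ Hiro: 08:30-10:00, 15:30-16:30, 17:30-18:30.
Gabriel ∩ Keanu ∩ Yuki ∩ Vanya ∩ Hiro ∩ Chen: 08:30-10:00, 15:30-16:30, 17:30-18:30.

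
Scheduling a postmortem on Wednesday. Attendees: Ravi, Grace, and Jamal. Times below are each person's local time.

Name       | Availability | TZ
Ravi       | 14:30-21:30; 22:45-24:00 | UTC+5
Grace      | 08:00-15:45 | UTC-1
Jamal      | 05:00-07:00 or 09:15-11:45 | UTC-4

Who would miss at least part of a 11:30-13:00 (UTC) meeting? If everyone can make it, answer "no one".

Ravi in UTC: 09:30-16:30, 17:45-19:00 (subtract 5h to convert from UTC+5).
Grace in UTC: 09:00-16:45 (add 1h to convert from UTC-1).
Jamal in UTC: 09:00-11:00, 13:15-15:45 (add 4h to convert from UTC-4).
Ravi: free for 11:30-13:00. Grace: free for 11:30-13:00. Jamal: not fully free for 11:30-13:00.

Jamal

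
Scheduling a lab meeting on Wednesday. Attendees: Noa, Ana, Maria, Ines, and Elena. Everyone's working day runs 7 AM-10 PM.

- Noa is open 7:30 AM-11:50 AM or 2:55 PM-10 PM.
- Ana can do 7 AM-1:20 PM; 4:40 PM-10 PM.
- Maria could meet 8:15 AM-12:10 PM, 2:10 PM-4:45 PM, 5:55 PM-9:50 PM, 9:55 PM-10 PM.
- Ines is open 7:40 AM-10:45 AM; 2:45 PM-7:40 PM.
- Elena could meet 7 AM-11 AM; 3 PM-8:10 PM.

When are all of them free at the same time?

Noa ∩ Ana: 07:30-11:50, 16:40-22:00.
Noa ∩ Ana ∩ Maria: 08:15-11:50, 16:40-16:45, 17:55-21:50, 21:55-22:00.
Noa ∩ Ana ∩ Maria ∩ Ines: 08:15-10:45, 16:40-16:45, 17:55-19:40.
Noa ∩ Ana ∩ Maria ∩ Ines ∩ Elena: 08:15-10:45, 16:40-16:45, 17:55-19:40.

08:15-10:45, 16:40-16:45, 17:55-19:40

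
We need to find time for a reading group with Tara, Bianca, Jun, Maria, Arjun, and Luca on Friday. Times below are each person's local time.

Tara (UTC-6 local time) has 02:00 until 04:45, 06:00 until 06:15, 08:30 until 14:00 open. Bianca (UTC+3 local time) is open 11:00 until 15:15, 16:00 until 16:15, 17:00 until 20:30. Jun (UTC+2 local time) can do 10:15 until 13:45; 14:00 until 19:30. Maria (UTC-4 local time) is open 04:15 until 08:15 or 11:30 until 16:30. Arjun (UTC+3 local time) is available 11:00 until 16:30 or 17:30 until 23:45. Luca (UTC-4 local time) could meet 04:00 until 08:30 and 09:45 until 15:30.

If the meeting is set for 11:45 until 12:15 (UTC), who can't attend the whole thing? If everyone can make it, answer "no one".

Jun, Tara

Tara in UTC: 08:00-10:45, 12:00-12:15, 14:30-20:00 (add 6h to convert from UTC-6).
Bianca in UTC: 08:00-12:15, 13:00-13:15, 14:00-17:30 (subtract 3h to convert from UTC+3).
Jun in UTC: 08:15-11:45, 12:00-17:30 (subtract 2h to convert from UTC+2).
Maria in UTC: 08:15-12:15, 15:30-20:30 (add 4h to convert from UTC-4).
Arjun in UTC: 08:00-13:30, 14:30-20:45 (subtract 3h to convert from UTC+3).
Luca in UTC: 08:00-12:30, 13:45-19:30 (add 4h to convert from UTC-4).
Tara: not fully free for 11:45-12:15. Bianca: free for 11:45-12:15. Jun: not fully free for 11:45-12:15. Maria: free for 11:45-12:15. Arjun: free for 11:45-12:15. Luca: free for 11:45-12:15.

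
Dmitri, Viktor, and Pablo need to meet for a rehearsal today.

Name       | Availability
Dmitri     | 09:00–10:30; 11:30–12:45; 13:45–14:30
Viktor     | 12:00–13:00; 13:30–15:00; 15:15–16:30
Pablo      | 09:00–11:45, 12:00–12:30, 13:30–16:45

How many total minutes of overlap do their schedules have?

Dmitri ∩ Viktor: 12:00-12:45, 13:45-14:30.
Dmitri ∩ Viktor ∩ Pablo: 12:00-12:30, 13:45-14:30.
Summing the common windows: 30 + 45 = 75 minutes.

75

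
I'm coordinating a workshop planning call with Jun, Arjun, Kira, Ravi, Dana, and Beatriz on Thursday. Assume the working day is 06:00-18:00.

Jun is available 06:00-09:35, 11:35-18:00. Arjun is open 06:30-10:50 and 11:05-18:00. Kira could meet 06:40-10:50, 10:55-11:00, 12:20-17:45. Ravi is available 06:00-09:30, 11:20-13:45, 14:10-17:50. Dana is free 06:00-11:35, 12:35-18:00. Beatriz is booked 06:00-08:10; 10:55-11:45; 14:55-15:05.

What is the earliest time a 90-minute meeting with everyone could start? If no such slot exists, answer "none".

15:05

Jun free: 06:00-09:35, 11:35-18:00.
Arjun free: 06:30-10:50, 11:05-18:00.
Kira free: 06:40-10:50, 10:55-11:00, 12:20-17:45.
Ravi free: 06:00-09:30, 11:20-13:45, 14:10-17:50.
Dana free: 06:00-11:35, 12:35-18:00.
Beatriz free: 08:10-10:55, 11:45-14:55, 15:05-18:00 (invert busy blocks within the working day).
Jun ∩ Arjun: 06:30-09:35, 11:35-18:00.
Jun ∩ Arjun ∩ Kira: 06:40-09:35, 12:20-17:45.
Jun ∩ Arjun ∩ Kira ∩ Ravi: 06:40-09:30, 12:20-13:45, 14:10-17:45.
Jun ∩ Arjun ∩ Kira ∩ Ravi ∩ Dana: 06:40-09:30, 12:35-13:45, 14:10-17:45.
Jun ∩ Arjun ∩ Kira ∩ Ravi ∩ Dana ∩ Beatriz: 08:10-09:30, 12:35-13:45, 14:10-14:55, 15:05-17:45.
So the common availability across everyone is 08:10-09:30, 12:35-13:45, 14:10-14:55, 15:05-17:45.
The first common window of at least 90 minutes is 15:05-17:45, so the earliest start is 15:05.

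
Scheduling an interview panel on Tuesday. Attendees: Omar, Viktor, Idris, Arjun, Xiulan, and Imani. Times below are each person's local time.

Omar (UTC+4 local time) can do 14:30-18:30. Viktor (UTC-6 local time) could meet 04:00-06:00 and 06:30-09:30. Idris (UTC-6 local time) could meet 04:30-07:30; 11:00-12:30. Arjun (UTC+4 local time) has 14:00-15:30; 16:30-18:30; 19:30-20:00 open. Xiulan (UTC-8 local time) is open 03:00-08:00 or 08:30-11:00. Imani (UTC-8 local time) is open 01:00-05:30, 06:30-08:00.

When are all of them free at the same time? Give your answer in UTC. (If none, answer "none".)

11:00-11:30, 12:30-13:30

Omar in UTC: 10:30-14:30 (subtract 4h to convert from UTC+4).
Viktor in UTC: 10:00-12:00, 12:30-15:30 (add 6h to convert from UTC-6).
Idris in UTC: 10:30-13:30, 17:00-18:30 (add 6h to convert from UTC-6).
Arjun in UTC: 10:00-11:30, 12:30-14:30, 15:30-16:00 (subtract 4h to convert from UTC+4).
Xiulan in UTC: 11:00-16:00, 16:30-19:00 (add 8h to convert from UTC-8).
Imani in UTC: 09:00-13:30, 14:30-16:00 (add 8h to convert from UTC-8).
Omar ∩ Viktor: 10:30-12:00, 12:30-14:30.
Omar ∩ Viktor ∩ Idris: 10:30-12:00, 12:30-13:30.
Omar ∩ Viktor ∩ Idris ∩ Arjun: 10:30-11:30, 12:30-13:30.
Omar ∩ Viktor ∩ Idris ∩ Arjun ∩ Xiulan: 11:00-11:30, 12:30-13:30.
Omar ∩ Viktor ∩ Idris ∩ Arjun ∩ Xiulan ∩ Imani: 11:00-11:30, 12:30-13:30.
So the common availability across everyone is 11:00-11:30, 12:30-13:30.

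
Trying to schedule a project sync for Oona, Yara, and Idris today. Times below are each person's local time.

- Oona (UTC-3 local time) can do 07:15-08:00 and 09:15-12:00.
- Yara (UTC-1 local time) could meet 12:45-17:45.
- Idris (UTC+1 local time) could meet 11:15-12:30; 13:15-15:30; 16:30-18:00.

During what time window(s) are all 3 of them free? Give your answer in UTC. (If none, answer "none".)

13:45-14:30

Oona in UTC: 10:15-11:00, 12:15-15:00 (add 3h to convert from UTC-3).
Yara in UTC: 13:45-18:45 (add 1h to convert from UTC-1).
Idris in UTC: 10:15-11:30, 12:15-14:30, 15:30-17:00 (subtract 1h to convert from UTC+1).
Oona ∩ Yara: 13:45-15:00.
Oona ∩ Yara ∩ Idris: 13:45-14:30.
So the common availability across everyone is 13:45-14:30.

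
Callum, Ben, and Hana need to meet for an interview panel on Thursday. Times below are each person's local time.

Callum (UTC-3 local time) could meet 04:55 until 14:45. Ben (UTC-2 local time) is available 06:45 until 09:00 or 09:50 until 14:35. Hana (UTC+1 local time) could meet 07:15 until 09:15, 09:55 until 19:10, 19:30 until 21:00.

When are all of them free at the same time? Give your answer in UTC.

Callum in UTC: 07:55-17:45 (add 3h to convert from UTC-3).
Ben in UTC: 08:45-11:00, 11:50-16:35 (add 2h to convert from UTC-2).
Hana in UTC: 06:15-08:15, 08:55-18:10, 18:30-20:00 (subtract 1h to convert from UTC+1).
Callum ∩ Ben: 08:45-11:00, 11:50-16:35.
Callum ∩ Ben ∩ Hana: 08:55-11:00, 11:50-16:35.
So the common availability across everyone is 08:55-11:00, 11:50-16:35.

08:55-11:00, 11:50-16:35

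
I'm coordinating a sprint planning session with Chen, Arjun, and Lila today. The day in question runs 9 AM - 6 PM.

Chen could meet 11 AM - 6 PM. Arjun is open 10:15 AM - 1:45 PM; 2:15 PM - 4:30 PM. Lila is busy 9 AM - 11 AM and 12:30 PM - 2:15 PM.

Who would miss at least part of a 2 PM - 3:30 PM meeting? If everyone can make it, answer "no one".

Chen free: 11:00-18:00.
Arjun free: 10:15-13:45, 14:15-16:30.
Lila free: 11:00-12:30, 14:15-18:00 (invert busy blocks within the working day).
Chen: free for 14:00-15:30. Arjun: not fully free for 14:00-15:30. Lila: not fully free for 14:00-15:30.

Arjun, Lila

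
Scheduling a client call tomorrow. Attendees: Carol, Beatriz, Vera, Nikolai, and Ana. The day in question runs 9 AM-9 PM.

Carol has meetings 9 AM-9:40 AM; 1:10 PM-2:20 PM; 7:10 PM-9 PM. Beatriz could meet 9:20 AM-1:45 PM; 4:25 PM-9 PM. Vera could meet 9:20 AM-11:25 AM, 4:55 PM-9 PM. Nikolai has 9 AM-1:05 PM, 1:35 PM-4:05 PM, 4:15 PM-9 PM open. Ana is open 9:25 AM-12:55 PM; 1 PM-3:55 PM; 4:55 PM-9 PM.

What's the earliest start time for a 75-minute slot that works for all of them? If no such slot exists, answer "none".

09:40

Carol free: 09:40-13:10, 14:20-19:10 (invert busy blocks within the working day).
Beatriz free: 09:20-13:45, 16:25-21:00.
Vera free: 09:20-11:25, 16:55-21:00.
Nikolai free: 09:00-13:05, 13:35-16:05, 16:15-21:00.
Ana free: 09:25-12:55, 13:00-15:55, 16:55-21:00.
Carol ∩ Beatriz: 09:40-13:10, 16:25-19:10.
Carol ∩ Beatriz ∩ Vera: 09:40-11:25, 16:55-19:10.
Carol ∩ Beatriz ∩ Vera ∩ Nikolai: 09:40-11:25, 16:55-19:10.
Carol ∩ Beatriz ∩ Vera ∩ Nikolai ∩ Ana: 09:40-11:25, 16:55-19:10.
Those are the intersection windows.
The first common window of at least 75 minutes is 09:40-11:25, so the earliest start is 09:40.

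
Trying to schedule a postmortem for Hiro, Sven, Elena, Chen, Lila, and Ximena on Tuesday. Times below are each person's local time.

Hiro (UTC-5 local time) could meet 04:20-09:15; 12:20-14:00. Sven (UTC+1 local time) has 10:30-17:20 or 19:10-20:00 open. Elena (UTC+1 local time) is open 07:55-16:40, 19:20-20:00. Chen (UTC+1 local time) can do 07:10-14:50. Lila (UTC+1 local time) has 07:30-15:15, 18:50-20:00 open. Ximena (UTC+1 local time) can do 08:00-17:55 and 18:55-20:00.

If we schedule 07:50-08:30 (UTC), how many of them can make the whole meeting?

Hiro in UTC: 09:20-14:15, 17:20-19:00 (add 5h to convert from UTC-5).
Sven in UTC: 09:30-16:20, 18:10-19:00 (subtract 1h to convert from UTC+1).
Elena in UTC: 06:55-15:40, 18:20-19:00 (subtract 1h to convert from UTC+1).
Chen in UTC: 06:10-13:50 (subtract 1h to convert from UTC+1).
Lila in UTC: 06:30-14:15, 17:50-19:00 (subtract 1h to convert from UTC+1).
Ximena in UTC: 07:00-16:55, 17:55-19:00 (subtract 1h to convert from UTC+1).
Elena, Chen, Lila, and Ximena can make the full 07:50-08:30 slot — that's 4.

4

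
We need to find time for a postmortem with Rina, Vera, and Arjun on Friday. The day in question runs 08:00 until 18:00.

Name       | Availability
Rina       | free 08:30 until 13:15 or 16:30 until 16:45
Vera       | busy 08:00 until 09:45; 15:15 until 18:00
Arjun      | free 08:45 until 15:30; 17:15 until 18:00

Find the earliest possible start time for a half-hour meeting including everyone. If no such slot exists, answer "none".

09:45

Rina free: 08:30-13:15, 16:30-16:45.
Vera free: 09:45-15:15 (invert busy blocks within the working day).
Arjun free: 08:45-15:30, 17:15-18:00.
Rina ∩ Vera: 09:45-13:15.
Rina ∩ Vera ∩ Arjun: 09:45-13:15.
Those are the intersection windows.
The first common window of at least 30 minutes is 09:45-13:15, so the earliest start is 09:45.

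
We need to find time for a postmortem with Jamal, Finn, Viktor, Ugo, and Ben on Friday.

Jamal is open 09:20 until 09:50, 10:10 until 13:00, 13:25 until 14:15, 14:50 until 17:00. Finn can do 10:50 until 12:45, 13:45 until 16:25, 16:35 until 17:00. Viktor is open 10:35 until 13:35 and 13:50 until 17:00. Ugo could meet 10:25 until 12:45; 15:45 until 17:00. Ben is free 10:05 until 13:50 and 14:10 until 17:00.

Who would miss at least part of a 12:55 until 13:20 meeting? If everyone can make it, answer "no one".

Finn, Jamal, Ugo

Jamal: not fully free for 12:55-13:20. Finn: not fully free for 12:55-13:20. Viktor: free for 12:55-13:20. Ugo: not fully free for 12:55-13:20. Ben: free for 12:55-13:20.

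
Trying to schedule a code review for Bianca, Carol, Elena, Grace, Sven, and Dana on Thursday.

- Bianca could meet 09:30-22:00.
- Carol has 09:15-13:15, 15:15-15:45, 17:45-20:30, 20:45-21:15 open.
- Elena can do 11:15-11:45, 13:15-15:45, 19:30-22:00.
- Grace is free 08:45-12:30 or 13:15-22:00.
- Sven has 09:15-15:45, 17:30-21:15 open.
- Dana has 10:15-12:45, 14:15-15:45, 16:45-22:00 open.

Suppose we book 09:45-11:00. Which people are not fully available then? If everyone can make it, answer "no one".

Dana, Elena

Bianca: free for 09:45-11:00. Carol: free for 09:45-11:00. Elena: not fully free for 09:45-11:00. Grace: free for 09:45-11:00. Sven: free for 09:45-11:00. Dana: not fully free for 09:45-11:00.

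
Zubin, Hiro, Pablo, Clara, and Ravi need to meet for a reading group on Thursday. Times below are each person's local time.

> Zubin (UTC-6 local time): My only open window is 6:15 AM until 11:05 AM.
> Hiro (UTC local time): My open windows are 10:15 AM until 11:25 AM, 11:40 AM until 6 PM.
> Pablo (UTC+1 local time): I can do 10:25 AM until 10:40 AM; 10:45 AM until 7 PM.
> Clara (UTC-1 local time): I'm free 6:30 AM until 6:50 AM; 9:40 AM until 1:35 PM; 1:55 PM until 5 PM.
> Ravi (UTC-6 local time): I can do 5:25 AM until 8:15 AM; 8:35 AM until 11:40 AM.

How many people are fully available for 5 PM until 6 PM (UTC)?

Zubin in UTC: 12:15-17:05 (add 6h to convert from UTC-6).
Hiro in UTC: 10:15-11:25, 11:40-18:00.
Pablo in UTC: 09:25-09:40, 09:45-18:00 (subtract 1h to convert from UTC+1).
Clara in UTC: 07:30-07:50, 10:40-14:35, 14:55-18:00 (add 1h to convert from UTC-1).
Ravi in UTC: 11:25-14:15, 14:35-17:40 (add 6h to convert from UTC-6).
Hiro, Pablo, and Clara can make the full 17:00-18:00 slot — that's 3.

3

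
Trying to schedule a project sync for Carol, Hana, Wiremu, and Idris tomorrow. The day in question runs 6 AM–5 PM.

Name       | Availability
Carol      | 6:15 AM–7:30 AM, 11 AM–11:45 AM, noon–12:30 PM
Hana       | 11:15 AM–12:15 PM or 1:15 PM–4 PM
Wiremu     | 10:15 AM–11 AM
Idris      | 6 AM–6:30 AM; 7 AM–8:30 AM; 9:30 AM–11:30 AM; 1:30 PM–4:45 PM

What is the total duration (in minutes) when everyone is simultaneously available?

Carol ∩ Hana: 11:15-11:45, 12:00-12:15.
Carol ∩ Hana ∩ Wiremu: ∅.
Carol ∩ Hana ∩ Wiremu ∩ Idris: ∅.
There is no time when everyone is free.
There is no common window, so the total is 0 minutes.

0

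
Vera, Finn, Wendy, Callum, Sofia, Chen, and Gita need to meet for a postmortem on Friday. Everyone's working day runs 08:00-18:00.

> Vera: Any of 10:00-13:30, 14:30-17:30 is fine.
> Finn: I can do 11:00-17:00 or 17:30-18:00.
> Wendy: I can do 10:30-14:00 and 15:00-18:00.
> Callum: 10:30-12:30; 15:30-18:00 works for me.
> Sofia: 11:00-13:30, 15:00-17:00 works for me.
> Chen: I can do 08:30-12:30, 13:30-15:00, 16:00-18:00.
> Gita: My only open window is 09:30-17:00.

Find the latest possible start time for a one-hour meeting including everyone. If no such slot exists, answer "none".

16:00

Vera ∩ Finn: 11:00-13:30, 14:30-17:00.
Vera ∩ Finn ∩ Wendy: 11:00-13:30, 15:00-17:00.
Vera ∩ Finn ∩ Wendy ∩ Callum: 11:00-12:30, 15:30-17:00.
Vera ∩ Finn ∩ Wendy ∩ Callum ∩ Sofia: 11:00-12:30, 15:30-17:00.
Vera ∩ Finn ∩ Wendy ∩ Callum ∩ Sofia ∩ Chen: 11:00-12:30, 16:00-17:00.
Vera ∩ Finn ∩ Wendy ∩ Callum ∩ Sofia ∩ Chen ∩ Gita: 11:00-12:30, 16:00-17:00.
The last common window of at least 60 minutes is 16:00-17:00; a 60-minute meeting can start as late as 16:00 and still end by 17:00.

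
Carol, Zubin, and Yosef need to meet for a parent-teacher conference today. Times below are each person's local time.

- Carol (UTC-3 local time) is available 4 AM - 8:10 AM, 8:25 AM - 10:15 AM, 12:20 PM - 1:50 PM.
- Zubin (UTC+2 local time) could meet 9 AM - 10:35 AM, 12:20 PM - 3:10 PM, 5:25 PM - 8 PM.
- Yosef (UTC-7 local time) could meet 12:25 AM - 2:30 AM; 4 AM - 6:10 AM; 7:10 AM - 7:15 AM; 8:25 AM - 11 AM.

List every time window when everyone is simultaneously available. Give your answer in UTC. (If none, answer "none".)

Carol in UTC: 07:00-11:10, 11:25-13:15, 15:20-16:50 (add 3h to convert from UTC-3).
Zubin in UTC: 07:00-08:35, 10:20-13:10, 15:25-18:00 (subtract 2h to convert from UTC+2).
Yosef in UTC: 07:25-09:30, 11:00-13:10, 14:10-14:15, 15:25-18:00 (add 7h to convert from UTC-7).
Carol ∩ Zubin: 07:00-08:35, 10:20-11:10, 11:25-13:10, 15:25-16:50.
Carol ∩ Zubin ∩ Yosef: 07:25-08:35, 11:00-11:10, 11:25-13:10, 15:25-16:50.

07:25-08:35, 11:00-11:10, 11:25-13:10, 15:25-16:50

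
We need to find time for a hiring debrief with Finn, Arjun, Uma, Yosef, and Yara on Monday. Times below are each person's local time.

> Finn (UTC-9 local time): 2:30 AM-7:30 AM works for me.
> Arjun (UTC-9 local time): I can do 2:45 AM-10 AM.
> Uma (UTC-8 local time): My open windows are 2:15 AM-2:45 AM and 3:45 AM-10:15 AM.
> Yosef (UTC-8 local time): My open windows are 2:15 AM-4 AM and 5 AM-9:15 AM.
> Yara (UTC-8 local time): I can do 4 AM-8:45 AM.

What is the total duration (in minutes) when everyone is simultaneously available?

210

Finn in UTC: 11:30-16:30 (add 9h to convert from UTC-9).
Arjun in UTC: 11:45-19:00 (add 9h to convert from UTC-9).
Uma in UTC: 10:15-10:45, 11:45-18:15 (add 8h to convert from UTC-8).
Yosef in UTC: 10:15-12:00, 13:00-17:15 (add 8h to convert from UTC-8).
Yara in UTC: 12:00-16:45 (add 8h to convert from UTC-8).
Finn ∩ Arjun: 11:45-16:30.
Finn ∩ Arjun ∩ Uma: 11:45-16:30.
Finn ∩ Arjun ∩ Uma ∩ Yosef: 11:45-12:00, 13:00-16:30.
Finn ∩ Arjun ∩ Uma ∩ Yosef ∩ Yara: 13:00-16:30.
That's a single block of 210 minutes.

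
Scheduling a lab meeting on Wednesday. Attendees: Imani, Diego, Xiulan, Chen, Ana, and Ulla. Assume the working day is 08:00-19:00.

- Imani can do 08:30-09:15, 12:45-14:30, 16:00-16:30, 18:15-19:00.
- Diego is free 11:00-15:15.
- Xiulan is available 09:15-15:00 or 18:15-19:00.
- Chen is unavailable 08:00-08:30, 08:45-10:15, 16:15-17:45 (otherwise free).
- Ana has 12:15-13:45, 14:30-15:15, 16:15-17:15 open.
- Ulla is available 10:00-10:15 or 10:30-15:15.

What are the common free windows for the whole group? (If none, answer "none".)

12:45-13:45

Imani free: 08:30-09:15, 12:45-14:30, 16:00-16:30, 18:15-19:00.
Diego free: 11:00-15:15.
Xiulan free: 09:15-15:00, 18:15-19:00.
Chen free: 08:30-08:45, 10:15-16:15, 17:45-19:00 (invert busy blocks within the working day).
Ana free: 12:15-13:45, 14:30-15:15, 16:15-17:15.
Ulla free: 10:00-10:15, 10:30-15:15.
Imani ∩ Diego: 12:45-14:30.
Imani ∩ Diego ∩ Xiulan: 12:45-14:30.
Imani ∩ Diego ∩ Xiulan ∩ Chen: 12:45-14:30.
Imani ∩ Diego ∩ Xiulan ∩ Chen ∩ Ana: 12:45-13:45.
Imani ∩ Diego ∩ Xiulan ∩ Chen ∩ Ana ∩ Ulla: 12:45-13:45.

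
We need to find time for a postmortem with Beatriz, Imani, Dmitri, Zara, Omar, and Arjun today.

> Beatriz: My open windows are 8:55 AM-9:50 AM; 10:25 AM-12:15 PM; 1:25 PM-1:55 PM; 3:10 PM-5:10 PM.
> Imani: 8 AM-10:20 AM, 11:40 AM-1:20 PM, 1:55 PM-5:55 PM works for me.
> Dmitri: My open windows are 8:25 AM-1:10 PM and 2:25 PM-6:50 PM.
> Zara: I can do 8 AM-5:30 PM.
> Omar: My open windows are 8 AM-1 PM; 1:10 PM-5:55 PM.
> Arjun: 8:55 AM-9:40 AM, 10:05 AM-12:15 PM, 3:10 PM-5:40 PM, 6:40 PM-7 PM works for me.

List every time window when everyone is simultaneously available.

08:55-09:40, 11:40-12:15, 15:10-17:10

Beatriz ∩ Imani: 08:55-09:50, 11:40-12:15, 15:10-17:10.
Beatriz ∩ Imani ∩ Dmitri: 08:55-09:50, 11:40-12:15, 15:10-17:10.
Beatriz ∩ Imani ∩ Dmitri ∩ Zara: 08:55-09:50, 11:40-12:15, 15:10-17:10.
Beatriz ∩ Imani ∩ Dmitri ∩ Zara ∩ Omar: 08:55-09:50, 11:40-12:15, 15:10-17:10.
Beatriz ∩ Imani ∩ Dmitri ∩ Zara ∩ Omar ∩ Arjun: 08:55-09:40, 11:40-12:15, 15:10-17:10.
So the common availability across everyone is 08:55-09:40, 11:40-12:15, 15:10-17:10.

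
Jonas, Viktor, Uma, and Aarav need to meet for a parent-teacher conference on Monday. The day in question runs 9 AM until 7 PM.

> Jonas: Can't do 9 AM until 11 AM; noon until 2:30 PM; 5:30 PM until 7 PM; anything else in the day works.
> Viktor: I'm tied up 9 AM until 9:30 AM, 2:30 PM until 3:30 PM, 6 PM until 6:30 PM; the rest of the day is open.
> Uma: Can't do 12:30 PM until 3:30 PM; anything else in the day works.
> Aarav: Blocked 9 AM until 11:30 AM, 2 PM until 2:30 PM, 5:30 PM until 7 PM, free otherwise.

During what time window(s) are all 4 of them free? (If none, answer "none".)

Jonas free: 11:00-12:00, 14:30-17:30 (invert busy blocks within the working day).
Viktor free: 09:30-14:30, 15:30-18:00, 18:30-19:00 (invert busy blocks within the working day).
Uma free: 09:00-12:30, 15:30-19:00 (invert busy blocks within the working day).
Aarav free: 11:30-14:00, 14:30-17:30 (invert busy blocks within the working day).
Jonas ∩ Viktor: 11:00-12:00, 15:30-17:30.
Jonas ∩ Viktor ∩ Uma: 11:00-12:00, 15:30-17:30.
Jonas ∩ Viktor ∩ Uma ∩ Aarav: 11:30-12:00, 15:30-17:30.

11:30-12:00, 15:30-17:30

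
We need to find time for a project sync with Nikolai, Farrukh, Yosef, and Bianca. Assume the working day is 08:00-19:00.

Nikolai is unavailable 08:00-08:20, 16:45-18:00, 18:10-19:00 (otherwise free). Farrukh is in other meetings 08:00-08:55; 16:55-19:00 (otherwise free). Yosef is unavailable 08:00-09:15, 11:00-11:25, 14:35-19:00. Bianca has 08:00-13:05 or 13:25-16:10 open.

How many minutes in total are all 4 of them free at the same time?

275

Nikolai free: 08:20-16:45, 18:00-18:10 (invert busy blocks within the working day).
Farrukh free: 08:55-16:55 (invert busy blocks within the working day).
Yosef free: 09:15-11:00, 11:25-14:35 (invert busy blocks within the working day).
Bianca free: 08:00-13:05, 13:25-16:10.
Nikolai ∩ Farrukh: 08:55-16:45.
Nikolai ∩ Farrukh ∩ Yosef: 09:15-11:00, 11:25-14:35.
Nikolai ∩ Farrukh ∩ Yosef ∩ Bianca: 09:15-11:00, 11:25-13:05, 13:25-14:35.
Those are the intersection windows.
Summing the common windows: 105 + 100 + 70 = 275 minutes.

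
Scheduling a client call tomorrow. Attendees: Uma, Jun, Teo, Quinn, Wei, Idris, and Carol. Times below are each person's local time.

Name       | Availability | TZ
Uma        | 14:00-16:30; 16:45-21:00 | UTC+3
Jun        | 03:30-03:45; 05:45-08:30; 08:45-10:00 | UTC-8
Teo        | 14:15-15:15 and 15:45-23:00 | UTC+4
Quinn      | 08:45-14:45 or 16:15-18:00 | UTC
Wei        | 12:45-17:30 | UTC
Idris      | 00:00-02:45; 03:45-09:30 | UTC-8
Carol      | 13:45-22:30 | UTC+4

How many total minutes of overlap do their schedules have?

120

Uma in UTC: 11:00-13:30, 13:45-18:00 (subtract 3h to convert from UTC+3).
Jun in UTC: 11:30-11:45, 13:45-16:30, 16:45-18:00 (add 8h to convert from UTC-8).
Teo in UTC: 10:15-11:15, 11:45-19:00 (subtract 4h to convert from UTC+4).
Quinn in UTC: 08:45-14:45, 16:15-18:00.
Wei in UTC: 12:45-17:30.
Idris in UTC: 08:00-10:45, 11:45-17:30 (add 8h to convert from UTC-8).
Carol in UTC: 09:45-18:30 (subtract 4h to convert from UTC+4).
Uma ∩ Jun: 11:30-11:45, 13:45-16:30, 16:45-18:00.
Uma ∩ Jun ∩ Teo: 13:45-16:30, 16:45-18:00.
Uma ∩ Jun ∩ Teo ∩ Quinn: 13:45-14:45, 16:15-16:30, 16:45-18:00.
Uma ∩ Jun ∩ Teo ∩ Quinn ∩ Wei: 13:45-14:45, 16:15-16:30, 16:45-17:30.
Uma ∩ Jun ∩ Teo ∩ Quinn ∩ Wei ∩ Idris: 13:45-14:45, 16:15-16:30, 16:45-17:30.
Uma ∩ Jun ∩ Teo ∩ Quinn ∩ Wei ∩ Idris ∩ Carol: 13:45-14:45, 16:15-16:30, 16:45-17:30.
Summing the common windows: 60 + 15 + 45 = 120 minutes.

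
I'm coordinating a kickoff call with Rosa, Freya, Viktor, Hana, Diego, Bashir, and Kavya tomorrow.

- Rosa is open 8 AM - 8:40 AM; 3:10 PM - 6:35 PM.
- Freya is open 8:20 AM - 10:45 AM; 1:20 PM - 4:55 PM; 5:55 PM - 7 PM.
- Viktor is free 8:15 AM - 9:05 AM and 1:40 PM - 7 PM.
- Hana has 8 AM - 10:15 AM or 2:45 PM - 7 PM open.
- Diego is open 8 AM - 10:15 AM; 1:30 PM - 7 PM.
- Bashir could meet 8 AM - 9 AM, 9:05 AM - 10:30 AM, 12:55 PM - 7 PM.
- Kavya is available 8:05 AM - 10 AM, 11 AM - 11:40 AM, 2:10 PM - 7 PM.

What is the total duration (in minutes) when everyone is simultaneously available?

165

Rosa ∩ Freya: 08:20-08:40, 15:10-16:55, 17:55-18:35.
Rosa ∩ Freya ∩ Viktor: 08:20-08:40, 15:10-16:55, 17:55-18:35.
Rosa ∩ Freya ∩ Viktor ∩ Hana: 08:20-08:40, 15:10-16:55, 17:55-18:35.
Rosa ∩ Freya ∩ Viktor ∩ Hana ∩ Diego: 08:20-08:40, 15:10-16:55, 17:55-18:35.
Rosa ∩ Freya ∩ Viktor ∩ Hana ∩ Diego ∩ Bashir: 08:20-08:40, 15:10-16:55, 17:55-18:35.
Rosa ∩ Freya ∩ Viktor ∩ Hana ∩ Diego ∩ Bashir ∩ Kavya: 08:20-08:40, 15:10-16:55, 17:55-18:35.
Summing the common windows: 20 + 105 + 40 = 165 minutes.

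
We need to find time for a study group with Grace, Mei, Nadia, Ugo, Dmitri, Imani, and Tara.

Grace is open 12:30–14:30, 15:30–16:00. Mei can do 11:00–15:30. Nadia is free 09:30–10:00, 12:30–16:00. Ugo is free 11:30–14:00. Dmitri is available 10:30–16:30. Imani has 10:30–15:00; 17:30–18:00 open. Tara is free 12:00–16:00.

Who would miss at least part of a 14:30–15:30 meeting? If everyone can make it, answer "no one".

Grace, Imani, Ugo

Grace: not fully free for 14:30-15:30. Mei: free for 14:30-15:30. Nadia: free for 14:30-15:30. Ugo: not fully free for 14:30-15:30. Dmitri: free for 14:30-15:30. Imani: not fully free for 14:30-15:30. Tara: free for 14:30-15:30.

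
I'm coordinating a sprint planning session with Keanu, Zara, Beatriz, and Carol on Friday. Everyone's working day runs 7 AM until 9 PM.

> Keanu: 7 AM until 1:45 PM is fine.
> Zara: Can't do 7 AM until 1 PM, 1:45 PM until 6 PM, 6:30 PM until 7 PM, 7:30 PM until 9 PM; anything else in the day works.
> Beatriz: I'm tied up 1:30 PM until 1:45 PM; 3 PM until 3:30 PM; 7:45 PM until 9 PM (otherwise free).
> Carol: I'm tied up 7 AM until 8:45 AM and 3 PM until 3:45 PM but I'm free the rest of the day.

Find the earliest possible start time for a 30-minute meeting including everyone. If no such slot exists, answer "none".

13:00

Keanu free: 07:00-13:45.
Zara free: 13:00-13:45, 18:00-18:30, 19:00-19:30 (invert busy blocks within the working day).
Beatriz free: 07:00-13:30, 13:45-15:00, 15:30-19:45 (invert busy blocks within the working day).
Carol free: 08:45-15:00, 15:45-21:00 (invert busy blocks within the working day).
Keanu ∩ Zara: 13:00-13:45.
Keanu ∩ Zara ∩ Beatriz: 13:00-13:30.
Keanu ∩ Zara ∩ Beatriz ∩ Carol: 13:00-13:30.
So the common availability across everyone is 13:00-13:30.
The first common window of at least 30 minutes is 13:00-13:30, so the earliest start is 13:00.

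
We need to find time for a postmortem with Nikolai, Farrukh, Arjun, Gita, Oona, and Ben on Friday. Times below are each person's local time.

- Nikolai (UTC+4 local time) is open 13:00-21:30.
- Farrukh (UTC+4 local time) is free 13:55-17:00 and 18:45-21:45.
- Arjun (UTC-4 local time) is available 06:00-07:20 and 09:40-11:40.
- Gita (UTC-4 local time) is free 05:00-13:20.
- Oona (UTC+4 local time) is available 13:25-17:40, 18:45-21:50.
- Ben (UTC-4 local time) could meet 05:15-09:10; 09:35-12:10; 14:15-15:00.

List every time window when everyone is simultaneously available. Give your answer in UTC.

Nikolai in UTC: 09:00-17:30 (subtract 4h to convert from UTC+4).
Farrukh in UTC: 09:55-13:00, 14:45-17:45 (subtract 4h to convert from UTC+4).
Arjun in UTC: 10:00-11:20, 13:40-15:40 (add 4h to convert from UTC-4).
Gita in UTC: 09:00-17:20 (add 4h to convert from UTC-4).
Oona in UTC: 09:25-13:40, 14:45-17:50 (subtract 4h to convert from UTC+4).
Ben in UTC: 09:15-13:10, 13:35-16:10, 18:15-19:00 (add 4h to convert from UTC-4).
Nikolai ∩ Farrukh: 09:55-13:00, 14:45-17:30.
Nikolai ∩ Farrukh ∩ Arjun: 10:00-11:20, 14:45-15:40.
Nikolai ∩ Farrukh ∩ Arjun ∩ Gita: 10:00-11:20, 14:45-15:40.
Nikolai ∩ Farrukh ∩ Arjun ∩ Gita ∩ Oona: 10:00-11:20, 14:45-15:40.
Nikolai ∩ Farrukh ∩ Arjun ∩ Gita ∩ Oona ∩ Ben: 10:00-11:20, 14:45-15:40.
Those are the intersection windows.

10:00-11:20, 14:45-15:40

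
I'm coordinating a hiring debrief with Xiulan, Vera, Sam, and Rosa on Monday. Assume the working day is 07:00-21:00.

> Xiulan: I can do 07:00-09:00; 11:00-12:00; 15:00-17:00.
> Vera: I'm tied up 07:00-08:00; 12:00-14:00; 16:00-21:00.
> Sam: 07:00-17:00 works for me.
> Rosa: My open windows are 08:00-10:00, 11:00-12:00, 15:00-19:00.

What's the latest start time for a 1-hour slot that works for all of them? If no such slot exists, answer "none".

15:00

Xiulan free: 07:00-09:00, 11:00-12:00, 15:00-17:00.
Vera free: 08:00-12:00, 14:00-16:00 (invert busy blocks within the working day).
Sam free: 07:00-17:00.
Rosa free: 08:00-10:00, 11:00-12:00, 15:00-19:00.
Xiulan ∩ Vera: 08:00-09:00, 11:00-12:00, 15:00-16:00.
Xiulan ∩ Vera ∩ Sam: 08:00-09:00, 11:00-12:00, 15:00-16:00.
Xiulan ∩ Vera ∩ Sam ∩ Rosa: 08:00-09:00, 11:00-12:00, 15:00-16:00.
Those are the intersection windows.
The last common window of at least 60 minutes is 15:00-16:00; a 60-minute meeting can start as late as 15:00 and still end by 16:00.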